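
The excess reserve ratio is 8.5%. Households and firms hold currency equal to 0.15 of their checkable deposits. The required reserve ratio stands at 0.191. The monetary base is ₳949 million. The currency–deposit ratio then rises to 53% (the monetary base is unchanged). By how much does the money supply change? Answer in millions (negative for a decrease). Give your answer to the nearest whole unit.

Initially m₁ = (1 + 0.15) / (0.191 + 0.085 + 0.15) ≈ 2.6995, so M₁ = 2.6995 × 949 = 2561.8255 million.
After the change m₂ = (1 + 0.53) / (0.191 + 0.085 + 0.53) ≈ 1.8983, so M₂ = 1.8983 × 949 = 1801.4867 million.
ΔM = M₂ − M₁ = 1801.4867 − 2561.8255 = -760.3388 million.

-760 million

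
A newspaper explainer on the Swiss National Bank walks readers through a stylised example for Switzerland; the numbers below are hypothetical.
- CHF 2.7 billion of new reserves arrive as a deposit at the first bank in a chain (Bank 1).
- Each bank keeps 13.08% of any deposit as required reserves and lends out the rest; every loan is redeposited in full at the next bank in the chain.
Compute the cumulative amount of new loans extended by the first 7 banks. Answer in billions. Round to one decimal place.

CHF 11.2 billion

Bank i lends (1 − rr)^i of the original deposit: Bank 1 lends 2.7·0.8692 ≈ 2.3468, Bank 2 lends 2.7·0.8692² ≈ 2.0399, and so on.
Summing a geometric series: total = 2.7·[0.8692·(1 − 0.8692^7) / (1 − 0.8692)] ≈ 11.2169 billion.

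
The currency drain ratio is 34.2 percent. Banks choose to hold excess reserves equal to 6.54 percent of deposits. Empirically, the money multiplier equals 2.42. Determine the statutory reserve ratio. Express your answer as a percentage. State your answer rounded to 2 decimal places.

14.71%

Using m = 2.42. Since m = (1 + c)/(c + rr + e), the denominator satisfies c + rr + e = (1 + c)/m = (1 + 0.342) / 2.42 ≈ 0.554545.
With c = 0.342 and e = 0.0654, the statutory reserve ratio is 0.554545 − 0.342 − 0.0654 = 0.147145.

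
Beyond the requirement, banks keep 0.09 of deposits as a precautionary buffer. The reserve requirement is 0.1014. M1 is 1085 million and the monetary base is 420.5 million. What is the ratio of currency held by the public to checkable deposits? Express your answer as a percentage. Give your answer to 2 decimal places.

32.03%

Using m = M/MB = 1085/420.5 ≈ 2.580262. From m = (1 + c)/(c + rr + e), rearranging gives 1 + c = m·(c + rr + e), so c·(1 − m) = m·(rr + e) − 1.
Hence c = [m·(rr + e) − 1]/(1 − m) = [2.580262 × (0.1014 + 0.09) − 1] / (1 − 2.580262) ≈ 0.320287.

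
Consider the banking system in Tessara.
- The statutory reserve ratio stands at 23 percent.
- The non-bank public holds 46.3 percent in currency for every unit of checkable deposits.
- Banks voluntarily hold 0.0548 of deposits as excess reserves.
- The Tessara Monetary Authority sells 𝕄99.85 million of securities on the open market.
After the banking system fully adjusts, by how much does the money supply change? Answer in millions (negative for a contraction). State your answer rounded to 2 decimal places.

The money multiplier is m = (1 + c) / (rr + e + c) = (1 + 0.463) / (0.23 + 0.0548 + 0.463) ≈ 1.95641.
The sale removes 99.85 million of base, so ΔM = m × ΔMB = 1.95641 × (−99.85) ≈ -195.3475 million.

-195.35 million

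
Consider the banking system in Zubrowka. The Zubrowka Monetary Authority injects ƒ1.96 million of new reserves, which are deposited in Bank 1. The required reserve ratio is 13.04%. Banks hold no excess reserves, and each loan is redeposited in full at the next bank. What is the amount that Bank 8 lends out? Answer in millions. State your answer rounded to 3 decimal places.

Each bank lends a fraction (1 − rr) = 0.8696 of the deposit it receives, so Bank 8 receives 1.96·0.8696^7 and lends 1.96·0.8696^8 ≈ 0.6409 million.

ƒ0.641 million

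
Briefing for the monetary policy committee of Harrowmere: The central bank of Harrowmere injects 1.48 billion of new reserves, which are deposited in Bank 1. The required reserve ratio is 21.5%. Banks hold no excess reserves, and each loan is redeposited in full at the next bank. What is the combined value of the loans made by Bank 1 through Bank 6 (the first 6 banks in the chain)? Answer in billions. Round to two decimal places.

4.14 billion

Bank i lends (1 − rr)^i of the original deposit: Bank 1 lends 1.48·0.7850 = 1.1618, Bank 2 lends 1.48·0.7850² ≈ 0.9120, and so on.
Summing a geometric series: total = 1.48·[0.7850·(1 − 0.7850^6) / (1 − 0.7850)] ≈ 4.1392 billion.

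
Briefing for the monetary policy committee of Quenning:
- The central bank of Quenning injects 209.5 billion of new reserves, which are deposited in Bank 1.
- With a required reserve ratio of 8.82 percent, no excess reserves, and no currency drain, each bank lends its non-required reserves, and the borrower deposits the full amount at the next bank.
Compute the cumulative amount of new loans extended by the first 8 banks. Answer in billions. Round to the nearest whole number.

Bank i lends (1 − rr)^i of the original deposit: Bank 1 lends 209.5·0.9118 = 191.0221, Bank 2 lends 209.5·0.9118² ≈ 174.1740, and so on.
Summing a geometric series: total = 209.5·[0.9118·(1 − 0.9118^8) / (1 − 0.9118)] ≈ 1131.0899 billion.

1131 billion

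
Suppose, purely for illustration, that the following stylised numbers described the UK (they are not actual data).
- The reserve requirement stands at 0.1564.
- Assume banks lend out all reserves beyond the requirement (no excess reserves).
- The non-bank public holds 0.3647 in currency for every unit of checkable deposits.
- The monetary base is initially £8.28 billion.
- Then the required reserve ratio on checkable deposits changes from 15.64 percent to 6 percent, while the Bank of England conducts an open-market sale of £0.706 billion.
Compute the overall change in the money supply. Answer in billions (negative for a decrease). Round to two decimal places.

Before: m₁ = (1 + 0.3647) / (0.1564 + 0.3647) ≈ 2.6189, MB₁ = 8.28, so M₁ = 2.6189 × 8.28 ≈ 21.6845 billion.
After: m₂ = (1 + 0.3647) / (0.06 + 0.3647) ≈ 3.2133, MB₂ = 8.28 − 0.706 = 7.574, so M₂ = 3.2133 × 7.574 ≈ 24.3375 billion.
ΔM = M₂ − M₁ = 24.3375 − 21.6845 = 2.653 billion.

£2.65 billion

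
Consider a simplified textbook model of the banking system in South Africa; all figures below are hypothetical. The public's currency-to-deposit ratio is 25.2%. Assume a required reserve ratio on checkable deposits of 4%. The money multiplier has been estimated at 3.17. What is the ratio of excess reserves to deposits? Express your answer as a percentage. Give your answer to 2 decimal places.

10.30%

Using m = 3.17. Since m = (1 + c)/(c + rr + e), the denominator satisfies c + rr + e = (1 + c)/m = (1 + 0.252) / 3.17 ≈ 0.394953.
With c = 0.252 and rr = 0.04, the ratio of excess reserves to deposits is 0.394953 − 0.252 − 0.04 = 0.102953.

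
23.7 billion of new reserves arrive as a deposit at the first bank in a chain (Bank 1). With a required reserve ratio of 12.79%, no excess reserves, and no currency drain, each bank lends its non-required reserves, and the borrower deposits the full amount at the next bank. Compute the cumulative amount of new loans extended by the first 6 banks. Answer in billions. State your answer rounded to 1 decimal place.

90.5 billion

Bank i lends (1 − rr)^i of the original deposit: Bank 1 lends 23.7·0.8721 ≈ 20.6688, Bank 2 lends 23.7·0.8721² ≈ 18.0252, and so on.
Summing a geometric series: total = 23.7·[0.8721·(1 − 0.8721^6) / (1 − 0.8721)] ≈ 90.5056 billion.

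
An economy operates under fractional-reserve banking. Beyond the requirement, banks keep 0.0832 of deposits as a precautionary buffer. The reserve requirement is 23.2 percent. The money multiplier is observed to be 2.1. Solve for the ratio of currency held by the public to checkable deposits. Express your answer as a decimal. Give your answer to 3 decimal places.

Using m = 2.1. From m = (1 + c)/(c + rr + e), rearranging gives 1 + c = m·(c + rr + e), so c·(1 − m) = m·(rr + e) − 1.
Hence c = [m·(rr + e) − 1]/(1 − m) = [2.1 × (0.232 + 0.0832) − 1] / (1 − 2.1) ≈ 0.307345.

0.307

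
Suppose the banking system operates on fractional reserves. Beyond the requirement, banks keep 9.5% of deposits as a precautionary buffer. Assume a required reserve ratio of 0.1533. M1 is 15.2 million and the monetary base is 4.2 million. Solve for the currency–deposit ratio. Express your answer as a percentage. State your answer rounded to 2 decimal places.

3.87%

Using m = M/MB = 15.2/4.2 ≈ 3.619048. From m = (1 + c)/(c + rr + e), rearranging gives 1 + c = m·(c + rr + e), so c·(1 − m) = m·(rr + e) − 1.
Hence c = [m·(rr + e) − 1]/(1 − m) = [3.619048 × (0.1533 + 0.095) − 1] / (1 − 3.619048) ≈ 0.038713.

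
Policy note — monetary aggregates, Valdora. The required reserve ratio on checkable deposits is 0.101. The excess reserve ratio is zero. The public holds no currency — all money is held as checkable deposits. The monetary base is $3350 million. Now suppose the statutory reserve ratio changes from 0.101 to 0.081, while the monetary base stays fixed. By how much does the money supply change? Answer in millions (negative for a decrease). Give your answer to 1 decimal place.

Initially m₁ = 1 / (0.101) ≈ 9.900990, so M₁ = 9.900990 × 3350 = 33168.3165 million.
After the change m₂ = 1 / (0.081) ≈ 12.345679, so M₂ = 12.345679 × 3350 ≈ 41358.0246 million.
ΔM = M₂ − M₁ = 41358.0246 − 33168.3165 = 8189.7081 million.

$8189.7 million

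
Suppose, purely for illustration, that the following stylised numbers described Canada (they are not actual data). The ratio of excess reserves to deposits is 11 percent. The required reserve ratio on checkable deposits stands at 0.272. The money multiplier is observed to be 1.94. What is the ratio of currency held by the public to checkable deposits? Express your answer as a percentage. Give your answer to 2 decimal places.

Using m = 1.94. From m = (1 + c)/(c + rr + e), rearranging gives 1 + c = m·(c + rr + e), so c·(1 − m) = m·(rr + e) − 1.
Hence c = [m·(rr + e) − 1]/(1 − m) = [1.94 × (0.272 + 0.11) − 1] / (1 − 1.94) ≈ 0.275447.

27.54%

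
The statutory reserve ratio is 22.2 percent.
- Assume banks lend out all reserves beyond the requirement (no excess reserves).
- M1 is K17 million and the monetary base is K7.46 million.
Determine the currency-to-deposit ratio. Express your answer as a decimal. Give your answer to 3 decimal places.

Using m = M/MB = 17/7.46 ≈ 2.278820. From m = (1 + c)/(c + rr + e), rearranging gives 1 + c = m·(c + rr + e), so c·(1 − m) = m·(rr + e) − 1.
Hence c = [m·(rr + e) − 1]/(1 − m) = [2.278820 × (0.222 + 0) − 1] / (1 − 2.278820) ≈ 0.386373.

0.386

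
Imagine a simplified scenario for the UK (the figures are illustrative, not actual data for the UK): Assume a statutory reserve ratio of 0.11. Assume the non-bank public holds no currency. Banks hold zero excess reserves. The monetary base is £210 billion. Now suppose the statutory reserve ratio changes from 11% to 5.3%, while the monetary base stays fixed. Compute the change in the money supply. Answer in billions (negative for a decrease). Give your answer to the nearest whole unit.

Initially m₁ = 1 / (0.11) ≈ 9.0909, so M₁ = 9.0909 × 210 = 1909.089 billion.
After the change m₂ = 1 / (0.053) ≈ 18.8679, so M₂ = 18.8679 × 210 = 3962.259 billion.
ΔM = M₂ − M₁ = 3962.259 − 1909.089 = 2053.17 billion.

£2053 billion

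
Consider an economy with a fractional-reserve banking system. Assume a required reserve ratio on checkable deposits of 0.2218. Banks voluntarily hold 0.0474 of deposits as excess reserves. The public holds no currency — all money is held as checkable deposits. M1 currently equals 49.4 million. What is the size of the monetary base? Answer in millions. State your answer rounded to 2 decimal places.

13.30 million

The money multiplier is m = 1 / (rr + e) = 1 / (0.2218 + 0.0474) ≈ 3.71471.
MB = M / m = 49.4 / 3.71471 ≈ 13.2985 million.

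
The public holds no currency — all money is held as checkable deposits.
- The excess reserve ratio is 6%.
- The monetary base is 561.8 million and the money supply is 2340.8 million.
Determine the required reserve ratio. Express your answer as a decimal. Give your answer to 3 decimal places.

Using m = M/MB = 2340.8/561.8 ≈ 4.166607. Since m = (1 + c)/(c + rr + e), the denominator satisfies c + rr + e = (1 + c)/m = (1 + 0) / 4.166607 ≈ 0.240003.
With c = 0 and e = 0.06, the required reserve ratio is 0.240003 − 0 − 0.06 = 0.180003.

0.180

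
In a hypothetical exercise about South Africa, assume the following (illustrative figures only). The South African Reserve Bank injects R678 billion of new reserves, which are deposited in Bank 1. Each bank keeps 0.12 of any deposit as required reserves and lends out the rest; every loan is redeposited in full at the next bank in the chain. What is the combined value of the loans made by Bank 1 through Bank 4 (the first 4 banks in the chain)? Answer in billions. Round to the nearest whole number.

R1990 billion

Bank i lends (1 − rr)^i of the original deposit: Bank 1 lends 678·0.8800 = 596.6400, Bank 2 lends 678·0.8800² = 525.0432, and so on.
Summing a geometric series: total = 678·[0.8800·(1 − 0.8800^4) / (1 − 0.8800)] ≈ 1990.3147 billion.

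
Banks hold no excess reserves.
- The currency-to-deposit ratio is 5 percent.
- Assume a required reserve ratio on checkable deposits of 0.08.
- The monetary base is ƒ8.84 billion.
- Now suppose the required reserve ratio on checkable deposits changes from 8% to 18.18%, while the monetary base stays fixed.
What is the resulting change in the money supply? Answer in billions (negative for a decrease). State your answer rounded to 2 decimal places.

Initially m₁ = (1 + 0.05) / (0.08 + 0.05) ≈ 8.0769, so M₁ = 8.0769 × 8.84 ≈ 71.3998 billion.
After the change m₂ = (1 + 0.05) / (0.1818 + 0.05) ≈ 4.5298, so M₂ = 4.5298 × 8.84 ≈ 40.0434 billion.
ΔM = M₂ − M₁ = 40.0434 − 71.3998 = -31.3564 billion.

-31.36 billion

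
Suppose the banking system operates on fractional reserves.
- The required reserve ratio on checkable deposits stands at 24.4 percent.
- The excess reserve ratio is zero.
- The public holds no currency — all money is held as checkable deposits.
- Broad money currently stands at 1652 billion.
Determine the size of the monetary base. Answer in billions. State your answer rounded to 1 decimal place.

403.1 billion

With no currency drain and no excess reserves, the money multiplier is m = 1/rr = 1/0.244 ≈ 4.098361.
The monetary base is MB = M / m = 1652 / 4.098361 ≈ 403.088 billion.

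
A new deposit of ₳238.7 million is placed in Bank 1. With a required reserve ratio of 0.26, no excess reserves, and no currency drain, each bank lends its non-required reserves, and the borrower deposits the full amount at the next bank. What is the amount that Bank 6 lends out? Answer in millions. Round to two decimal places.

Each bank lends a fraction (1 − rr) = 0.7400 of the deposit it receives, so Bank 6 receives 238.7·0.7400^5 and lends 238.7·0.7400^6 ≈ 39.1961 million.

₳39.20 million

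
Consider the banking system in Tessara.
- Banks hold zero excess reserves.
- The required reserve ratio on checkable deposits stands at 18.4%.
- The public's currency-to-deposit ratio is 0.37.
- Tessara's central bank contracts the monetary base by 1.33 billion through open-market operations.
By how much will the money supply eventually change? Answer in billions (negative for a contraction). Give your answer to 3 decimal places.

-3.289 billion

The money multiplier is m = (1 + c) / (rr + c) = (1 + 0.37) / (0.184 + 0.37) ≈ 2.47292.
The sale removes 1.33 billion of base, so ΔM = m × ΔMB = 2.47292 × (−1.33) ≈ -3.289 billion.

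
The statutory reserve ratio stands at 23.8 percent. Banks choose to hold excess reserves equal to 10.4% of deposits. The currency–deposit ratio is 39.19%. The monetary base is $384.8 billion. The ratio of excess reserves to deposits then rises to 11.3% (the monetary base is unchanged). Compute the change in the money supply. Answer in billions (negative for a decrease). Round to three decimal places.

-8.841 billion

Initially m₁ = (1 + 0.3919) / (0.238 + 0.104 + 0.3919) ≈ 1.8965799, so M₁ = 1.8965799 × 384.8 ≈ 729.8039 billion.
After the change m₂ = (1 + 0.3919) / (0.238 + 0.113 + 0.3919) ≈ 1.8736034, so M₂ = 1.8736034 × 384.8 ≈ 720.9626 billion.
ΔM = M₂ − M₁ = 720.9626 − 729.8039 = -8.8413 billion.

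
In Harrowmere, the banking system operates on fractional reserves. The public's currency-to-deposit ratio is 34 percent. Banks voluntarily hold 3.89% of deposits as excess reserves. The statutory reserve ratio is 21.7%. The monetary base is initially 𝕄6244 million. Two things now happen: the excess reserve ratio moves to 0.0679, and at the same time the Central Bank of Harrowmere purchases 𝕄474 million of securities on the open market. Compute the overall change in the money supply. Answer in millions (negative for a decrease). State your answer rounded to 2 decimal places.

Before: m₁ = (1 + 0.34) / (0.217 + 0.0389 + 0.34) ≈ 2.2486994, MB₁ = 6244, so M₁ = 2.2486994 × 6244 ≈ 14040.8791 million.
After: m₂ = (1 + 0.34) / (0.217 + 0.0679 + 0.34) ≈ 2.1443431, MB₂ = 6244 + 474 = 6718, so M₂ = 2.1443431 × 6718 ≈ 14405.6969 million.
ΔM = M₂ − M₁ = 14405.6969 − 14040.8791 = 364.8178 million.

𝕄364.82 million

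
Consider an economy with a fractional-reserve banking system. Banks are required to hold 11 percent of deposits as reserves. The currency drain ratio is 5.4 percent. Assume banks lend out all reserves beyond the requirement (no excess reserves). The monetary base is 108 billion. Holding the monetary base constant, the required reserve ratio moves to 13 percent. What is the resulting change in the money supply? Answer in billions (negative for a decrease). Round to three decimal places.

-75.445 billion

Initially m₁ = (1 + 0.054) / (0.11 + 0.054) ≈ 6.4268293, so M₁ = 6.4268293 × 108 ≈ 694.0976 billion.
After the change m₂ = (1 + 0.054) / (0.13 + 0.054) ≈ 5.7282609, so M₂ = 5.7282609 × 108 ≈ 618.6522 billion.
ΔM = M₂ − M₁ = 618.6522 − 694.0976 = -75.4454 billion.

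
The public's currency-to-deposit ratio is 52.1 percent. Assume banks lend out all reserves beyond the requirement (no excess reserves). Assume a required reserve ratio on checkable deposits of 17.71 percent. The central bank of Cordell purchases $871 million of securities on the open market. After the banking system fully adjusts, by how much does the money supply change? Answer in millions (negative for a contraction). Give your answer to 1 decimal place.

$1897.7 million

The money multiplier is m = (1 + c) / (rr + c) = (1 + 0.521) / (0.1771 + 0.521) ≈ 2.17877.
The purchase adds 871 million of base, so ΔM = m × ΔMB = 2.17877 × (+871) ≈ 1897.7087 million.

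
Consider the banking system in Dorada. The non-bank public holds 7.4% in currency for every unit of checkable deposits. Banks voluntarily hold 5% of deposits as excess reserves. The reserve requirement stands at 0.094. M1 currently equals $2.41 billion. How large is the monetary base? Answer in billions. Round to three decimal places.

The money multiplier is m = (1 + c) / (rr + e + c) = (1 + 0.074) / (0.094 + 0.05 + 0.074) ≈ 4.92661.
MB = M / m = 2.41 / 4.92661 ≈ 0.4892 billion.

$0.489 billion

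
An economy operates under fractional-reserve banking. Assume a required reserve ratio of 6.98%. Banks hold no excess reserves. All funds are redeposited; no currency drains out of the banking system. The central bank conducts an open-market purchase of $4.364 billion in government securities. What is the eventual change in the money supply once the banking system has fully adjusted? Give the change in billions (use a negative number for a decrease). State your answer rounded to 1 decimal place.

$62.5 billion

The simple money multiplier is m = 1/rr = 1/0.0698 ≈ 14.3266.
An open-market purchase increases the monetary base by 4.364 billion, so ΔM = m × ΔMB = 14.3266 × 4.364 ≈ 62.5213 billion.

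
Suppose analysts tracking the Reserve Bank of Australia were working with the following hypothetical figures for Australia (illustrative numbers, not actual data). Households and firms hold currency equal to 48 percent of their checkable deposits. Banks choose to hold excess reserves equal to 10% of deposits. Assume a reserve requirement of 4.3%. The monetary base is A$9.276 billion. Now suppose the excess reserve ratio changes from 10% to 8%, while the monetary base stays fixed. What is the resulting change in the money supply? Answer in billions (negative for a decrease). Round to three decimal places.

Initially m₁ = (1 + 0.48) / (0.043 + 0.1 + 0.48) ≈ 2.37560, so M₁ = 2.37560 × 9.276 ≈ 22.0361 billion.
After the change m₂ = (1 + 0.48) / (0.043 + 0.08 + 0.48) ≈ 2.45439, so M₂ = 2.45439 × 9.276 ≈ 22.7669 billion.
ΔM = M₂ − M₁ = 22.7669 − 22.0361 = 0.7308 billion.

A$0.731 billion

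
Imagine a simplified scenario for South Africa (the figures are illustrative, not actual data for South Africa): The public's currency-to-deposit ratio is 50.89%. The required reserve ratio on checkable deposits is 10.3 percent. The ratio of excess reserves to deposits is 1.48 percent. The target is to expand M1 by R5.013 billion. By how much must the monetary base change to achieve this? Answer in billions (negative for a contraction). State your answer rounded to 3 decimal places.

R2.082 billion

The money multiplier is m = (1 + c) / (rr + e + c) = (1 + 0.5089) / (0.103 + 0.0148 + 0.5089) ≈ 2.40769.
ΔMB = ΔM / m = (+5.013) / 2.40769 ≈ 2.0821 billion.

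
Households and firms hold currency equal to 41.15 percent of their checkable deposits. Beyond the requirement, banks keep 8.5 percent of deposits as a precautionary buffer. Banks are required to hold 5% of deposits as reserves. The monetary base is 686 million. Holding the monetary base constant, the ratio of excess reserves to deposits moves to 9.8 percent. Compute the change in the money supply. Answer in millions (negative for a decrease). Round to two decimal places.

Initially m₁ = (1 + 0.4115) / (0.05 + 0.085 + 0.4115) ≈ 2.582800, so M₁ = 2.582800 × 686 = 1771.8008 million.
After the change m₂ = (1 + 0.4115) / (0.05 + 0.098 + 0.4115) ≈ 2.522788, so M₂ = 2.522788 × 686 ≈ 1730.6326 million.
ΔM = M₂ − M₁ = 1730.6326 − 1771.8008 = -41.1682 million.

-41.17 million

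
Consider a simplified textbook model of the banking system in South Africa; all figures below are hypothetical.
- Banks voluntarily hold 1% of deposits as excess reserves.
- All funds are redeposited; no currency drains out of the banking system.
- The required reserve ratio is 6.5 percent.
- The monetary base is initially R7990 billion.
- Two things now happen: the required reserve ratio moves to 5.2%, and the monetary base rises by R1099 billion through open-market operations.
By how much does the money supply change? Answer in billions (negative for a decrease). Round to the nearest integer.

R40063 billion

Before: m₁ = 1 / (0.065 + 0.01) ≈ 13.33333, MB₁ = 7990, so M₁ = 13.33333 × 7990 = 106533.3067 billion.
After: m₂ = 1 / (0.052 + 0.01) ≈ 16.12903, MB₂ = 7990 + 1099 = 9089, so M₂ = 16.12903 × 9089 ≈ 146596.7537 billion.
ΔM = M₂ − M₁ = 146596.7537 − 106533.3067 = 40063.447 billion.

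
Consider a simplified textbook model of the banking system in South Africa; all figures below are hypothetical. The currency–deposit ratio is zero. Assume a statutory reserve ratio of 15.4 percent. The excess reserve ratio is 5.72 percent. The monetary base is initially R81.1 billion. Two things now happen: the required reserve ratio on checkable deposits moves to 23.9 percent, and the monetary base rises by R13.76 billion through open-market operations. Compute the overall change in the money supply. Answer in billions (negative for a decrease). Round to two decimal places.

-63.74 billion

Before: m₁ = 1 / (0.154 + 0.0572) ≈ 4.73485, MB₁ = 81.1, so M₁ = 4.73485 × 81.1 ≈ 383.9963 billion.
After: m₂ = 1 / (0.239 + 0.0572) ≈ 3.37610, MB₂ = 81.1 + 13.76 = 94.86, so M₂ = 3.37610 × 94.86 ≈ 320.2568 billion.
ΔM = M₂ − M₁ = 320.2568 − 383.9963 = -63.7395 billion.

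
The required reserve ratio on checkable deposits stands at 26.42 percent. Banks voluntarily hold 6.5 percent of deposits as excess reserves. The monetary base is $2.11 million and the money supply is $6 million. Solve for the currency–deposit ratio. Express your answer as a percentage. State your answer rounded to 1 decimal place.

3.5%

Using m = M/MB = 6/2.11 ≈ 2.843602. From m = (1 + c)/(c + rr + e), rearranging gives 1 + c = m·(c + rr + e), so c·(1 − m) = m·(rr + e) − 1.
Hence c = [m·(rr + e) − 1]/(1 − m) = [2.843602 × (0.2642 + 0.065) − 1] / (1 − 2.843602) ≈ 0.034653.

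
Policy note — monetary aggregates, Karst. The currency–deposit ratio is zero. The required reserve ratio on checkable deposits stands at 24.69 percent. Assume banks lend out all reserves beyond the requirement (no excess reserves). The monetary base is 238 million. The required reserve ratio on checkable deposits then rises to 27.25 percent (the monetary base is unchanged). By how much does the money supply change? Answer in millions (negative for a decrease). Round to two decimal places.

-90.56 million

Initially m₁ = 1 / (0.2469) ≈ 4.050223, so M₁ = 4.050223 × 238 ≈ 963.9531 million.
After the change m₂ = 1 / (0.2725) ≈ 3.669725, so M₂ = 3.669725 × 238 ≈ 873.3945 million.
ΔM = M₂ − M₁ = 873.3945 − 963.9531 = -90.5586 million.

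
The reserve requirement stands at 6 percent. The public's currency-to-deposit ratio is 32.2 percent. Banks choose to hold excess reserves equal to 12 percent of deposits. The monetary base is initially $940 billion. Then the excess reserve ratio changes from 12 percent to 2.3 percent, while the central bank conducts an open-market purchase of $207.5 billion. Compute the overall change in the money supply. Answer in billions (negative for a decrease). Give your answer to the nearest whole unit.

Before: m₁ = (1 + 0.322) / (0.06 + 0.12 + 0.322) ≈ 2.63347, MB₁ = 940, so M₁ = 2.63347 × 940 = 2475.4618 billion.
After: m₂ = (1 + 0.322) / (0.06 + 0.023 + 0.322) ≈ 3.26420, MB₂ = 940 + 207.5 = 1147.5, so M₂ = 3.26420 × 1147.5 = 3745.6695 billion.
ΔM = M₂ − M₁ = 3745.6695 − 2475.4618 = 1270.2077 billion.

$1270 billion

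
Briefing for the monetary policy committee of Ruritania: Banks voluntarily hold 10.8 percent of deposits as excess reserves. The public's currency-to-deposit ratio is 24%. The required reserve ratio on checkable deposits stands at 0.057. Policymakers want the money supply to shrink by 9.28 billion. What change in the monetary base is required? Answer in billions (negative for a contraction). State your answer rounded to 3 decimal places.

-3.031 billion

The money multiplier is m = (1 + c) / (rr + e + c) = (1 + 0.24) / (0.057 + 0.108 + 0.24) ≈ 3.06173.
ΔMB = ΔM / m = (−9.28) / 3.06173 ≈ -3.031 billion.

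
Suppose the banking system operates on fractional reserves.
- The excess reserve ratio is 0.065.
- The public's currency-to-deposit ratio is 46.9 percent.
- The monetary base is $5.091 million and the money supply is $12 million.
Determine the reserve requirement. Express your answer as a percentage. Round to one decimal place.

8.9%

Using m = M/MB = 12/5.091 ≈ 2.357101. Since m = (1 + c)/(c + rr + e), the denominator satisfies c + rr + e = (1 + c)/m = (1 + 0.469) / 2.357101 ≈ 0.623223.
With c = 0.469 and e = 0.065, the reserve requirement is 0.623223 − 0.469 − 0.065 = 0.089223.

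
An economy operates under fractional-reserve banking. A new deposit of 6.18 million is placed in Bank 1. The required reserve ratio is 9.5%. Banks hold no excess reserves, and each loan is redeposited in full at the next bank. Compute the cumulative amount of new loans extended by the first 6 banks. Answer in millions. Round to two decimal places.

Bank i lends (1 − rr)^i of the original deposit: Bank 1 lends 6.18·0.9050 = 5.5929, Bank 2 lends 6.18·0.9050² ≈ 5.0616, and so on.
Summing a geometric series: total = 6.18·[0.9050·(1 − 0.9050^6) / (1 − 0.9050)] ≈ 26.5278 million.

26.53 million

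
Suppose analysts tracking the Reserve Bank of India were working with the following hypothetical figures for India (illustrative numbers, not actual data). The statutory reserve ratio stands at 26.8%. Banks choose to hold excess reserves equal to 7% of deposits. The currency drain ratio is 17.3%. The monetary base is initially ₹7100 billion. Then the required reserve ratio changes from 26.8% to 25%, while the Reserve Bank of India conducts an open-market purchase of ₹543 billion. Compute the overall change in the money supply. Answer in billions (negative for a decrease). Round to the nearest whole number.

Before: m₁ = (1 + 0.173) / (0.268 + 0.07 + 0.173) ≈ 2.29550, MB₁ = 7100, so M₁ = 2.29550 × 7100 = 16298.05 billion.
After: m₂ = (1 + 0.173) / (0.25 + 0.07 + 0.173) ≈ 2.37931, MB₂ = 7100 + 543 = 7643, so M₂ = 2.37931 × 7643 ≈ 18185.0663 billion.
ΔM = M₂ − M₁ = 18185.0663 − 16298.05 = 1887.0163 billion.

₹1887 billion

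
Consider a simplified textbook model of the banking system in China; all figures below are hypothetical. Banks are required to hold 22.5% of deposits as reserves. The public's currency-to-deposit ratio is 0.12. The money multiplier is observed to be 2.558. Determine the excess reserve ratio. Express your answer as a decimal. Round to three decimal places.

0.093

Using m = 2.558. Since m = (1 + c)/(c + rr + e), the denominator satisfies c + rr + e = (1 + c)/m = (1 + 0.12) / 2.558 ≈ 0.437842.
With c = 0.12 and rr = 0.225, the excess reserve ratio is 0.437842 − 0.12 − 0.225 = 0.092842.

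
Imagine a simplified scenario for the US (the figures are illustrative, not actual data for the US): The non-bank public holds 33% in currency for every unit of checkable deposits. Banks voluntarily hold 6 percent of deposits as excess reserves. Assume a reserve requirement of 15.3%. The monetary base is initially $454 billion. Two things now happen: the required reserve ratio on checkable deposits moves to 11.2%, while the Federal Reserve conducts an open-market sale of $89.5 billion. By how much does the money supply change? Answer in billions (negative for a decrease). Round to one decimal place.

-146.3 billion

Before: m₁ = (1 + 0.33) / (0.153 + 0.06 + 0.33) ≈ 2.44936, MB₁ = 454, so M₁ = 2.44936 × 454 ≈ 1112.0094 billion.
After: m₂ = (1 + 0.33) / (0.112 + 0.06 + 0.33) ≈ 2.64940, MB₂ = 454 − 89.5 = 364.5, so M₂ = 2.64940 × 364.5 = 965.7063 billion.
ΔM = M₂ − M₁ = 965.7063 − 1112.0094 = -146.3031 billion.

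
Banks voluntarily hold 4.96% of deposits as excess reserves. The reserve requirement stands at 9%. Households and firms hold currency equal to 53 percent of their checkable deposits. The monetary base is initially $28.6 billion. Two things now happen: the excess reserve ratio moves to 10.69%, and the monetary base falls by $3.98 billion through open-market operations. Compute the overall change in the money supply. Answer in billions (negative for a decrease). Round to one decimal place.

Before: m₁ = (1 + 0.53) / (0.09 + 0.0496 + 0.53) ≈ 2.2849, MB₁ = 28.6, so M₁ = 2.2849 × 28.6 ≈ 65.3481 billion.
After: m₂ = (1 + 0.53) / (0.09 + 0.1069 + 0.53) ≈ 2.1048, MB₂ = 28.6 − 3.98 = 24.62, so M₂ = 2.1048 × 24.62 ≈ 51.8202 billion.
ΔM = M₂ − M₁ = 51.8202 − 65.3481 = -13.5279 billion.

-13.5 billion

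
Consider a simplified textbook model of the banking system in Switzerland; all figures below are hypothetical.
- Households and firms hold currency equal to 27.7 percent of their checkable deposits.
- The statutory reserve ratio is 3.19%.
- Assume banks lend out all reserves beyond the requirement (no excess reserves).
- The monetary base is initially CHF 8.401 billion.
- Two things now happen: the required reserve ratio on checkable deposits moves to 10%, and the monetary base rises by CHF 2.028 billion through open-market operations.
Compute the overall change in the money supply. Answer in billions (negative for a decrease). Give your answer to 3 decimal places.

CHF 0.596 billion

Before: m₁ = (1 + 0.277) / (0.0319 + 0.277) ≈ 4.134024, MB₁ = 8.401, so M₁ = 4.134024 × 8.401 ≈ 34.7299 billion.
After: m₂ = (1 + 0.277) / (0.1 + 0.277) ≈ 3.387268, MB₂ = 8.401 + 2.028 = 10.429, so M₂ = 3.387268 × 10.429 ≈ 35.3258 billion.
ΔM = M₂ − M₁ = 35.3258 − 34.7299 = 0.5959 billion.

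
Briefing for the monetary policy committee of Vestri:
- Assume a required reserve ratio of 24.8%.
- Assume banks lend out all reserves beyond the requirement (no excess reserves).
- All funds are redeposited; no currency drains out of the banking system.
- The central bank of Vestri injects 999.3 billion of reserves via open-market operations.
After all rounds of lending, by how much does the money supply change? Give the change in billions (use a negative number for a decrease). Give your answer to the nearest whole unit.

4029 billion

The simple money multiplier is m = 1/rr = 1/0.248 ≈ 4.0323.
An open-market purchase increases the monetary base by 999.3 billion, so ΔM = m × ΔMB = 4.0323 × 999.3 ≈ 4029.4774 billion.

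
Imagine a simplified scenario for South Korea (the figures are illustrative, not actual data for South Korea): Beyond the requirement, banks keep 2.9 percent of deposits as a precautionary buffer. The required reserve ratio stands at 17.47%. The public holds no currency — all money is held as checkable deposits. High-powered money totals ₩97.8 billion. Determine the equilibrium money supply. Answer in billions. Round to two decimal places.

The money multiplier is m = 1 / (rr + e) = 1 / (0.1747 + 0.029) ≈ 4.90918.
So M = m × MB = 4.90918 × 97.8 ≈ 480.1178 billion.

₩480.12 billion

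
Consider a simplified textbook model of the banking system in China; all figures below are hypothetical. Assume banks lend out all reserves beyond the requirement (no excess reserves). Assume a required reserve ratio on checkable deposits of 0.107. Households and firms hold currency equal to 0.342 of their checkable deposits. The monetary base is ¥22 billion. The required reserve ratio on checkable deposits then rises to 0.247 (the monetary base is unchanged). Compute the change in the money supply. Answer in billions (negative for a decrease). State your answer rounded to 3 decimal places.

Initially m₁ = (1 + 0.342) / (0.107 + 0.342) ≈ 2.988864, so M₁ = 2.988864 × 22 ≈ 65.755 billion.
After the change m₂ = (1 + 0.342) / (0.247 + 0.342) ≈ 2.278438, so M₂ = 2.278438 × 22 ≈ 50.1256 billion.
ΔM = M₂ − M₁ = 50.1256 − 65.755 = -15.6294 billion.

-15.629 billion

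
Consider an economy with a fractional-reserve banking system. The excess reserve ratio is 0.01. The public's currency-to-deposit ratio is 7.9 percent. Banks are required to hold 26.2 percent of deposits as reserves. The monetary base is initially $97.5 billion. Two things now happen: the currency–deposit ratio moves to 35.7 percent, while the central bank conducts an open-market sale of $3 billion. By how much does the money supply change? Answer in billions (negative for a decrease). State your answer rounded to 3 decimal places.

Before: m₁ = (1 + 0.079) / (0.262 + 0.01 + 0.079) ≈ 3.074074, MB₁ = 97.5, so M₁ = 3.074074 × 97.5 ≈ 299.7222 billion.
After: m₂ = (1 + 0.357) / (0.262 + 0.01 + 0.357) ≈ 2.157393, MB₂ = 97.5 − 3 = 94.5, so M₂ = 2.157393 × 94.5 ≈ 203.8736 billion.
ΔM = M₂ − M₁ = 203.8736 − 299.7222 = -95.8486 billion.

-95.849 billion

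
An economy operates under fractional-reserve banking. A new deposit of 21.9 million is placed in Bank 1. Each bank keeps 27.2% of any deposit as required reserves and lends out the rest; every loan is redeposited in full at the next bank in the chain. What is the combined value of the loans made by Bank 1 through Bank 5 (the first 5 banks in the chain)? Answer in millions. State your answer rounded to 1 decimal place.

46.6 million

Bank i lends (1 − rr)^i of the original deposit: Bank 1 lends 21.9·0.7280 = 15.9432, Bank 2 lends 21.9·0.7280² ≈ 11.6066, and so on.
Summing a geometric series: total = 21.9·[0.7280·(1 − 0.7280^5) / (1 − 0.7280)] ≈ 46.6290 million.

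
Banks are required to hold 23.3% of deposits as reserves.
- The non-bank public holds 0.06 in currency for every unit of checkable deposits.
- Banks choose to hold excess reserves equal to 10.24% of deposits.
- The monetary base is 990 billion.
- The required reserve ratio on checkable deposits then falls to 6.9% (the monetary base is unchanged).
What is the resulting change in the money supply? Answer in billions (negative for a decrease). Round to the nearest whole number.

1881 billion

Initially m₁ = (1 + 0.06) / (0.233 + 0.1024 + 0.06) ≈ 2.6808, so M₁ = 2.6808 × 990 = 2653.992 billion.
After the change m₂ = (1 + 0.06) / (0.069 + 0.1024 + 0.06) ≈ 4.5808, so M₂ = 4.5808 × 990 = 4534.992 billion.
ΔM = M₂ − M₁ = 4534.992 − 2653.992 = 1881 billion.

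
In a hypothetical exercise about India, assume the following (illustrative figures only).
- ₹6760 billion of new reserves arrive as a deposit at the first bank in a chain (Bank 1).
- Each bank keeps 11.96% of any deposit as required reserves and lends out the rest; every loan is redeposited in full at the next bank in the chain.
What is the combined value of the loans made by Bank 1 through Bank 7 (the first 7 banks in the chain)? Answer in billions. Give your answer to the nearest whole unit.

Bank i lends (1 − rr)^i of the original deposit: Bank 1 lends 6760·0.8804 = 5951.5040, Bank 2 lends 6760·0.8804² ≈ 5239.7041, and so on.
Summing a geometric series: total = 6760·[0.8804·(1 − 0.8804^7) / (1 − 0.8804)] ≈ 29360.5357 billion.

₹29361 billion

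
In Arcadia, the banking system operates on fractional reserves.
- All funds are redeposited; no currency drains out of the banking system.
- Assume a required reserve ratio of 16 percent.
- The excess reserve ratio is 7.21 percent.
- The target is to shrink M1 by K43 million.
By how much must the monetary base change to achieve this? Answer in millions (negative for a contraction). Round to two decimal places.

The money multiplier is m = 1 / (rr + e) = 1 / (0.16 + 0.0721) ≈ 4.30849.
ΔMB = ΔM / m = (−43) / 4.30849 ≈ -9.9803 million.

-9.98 million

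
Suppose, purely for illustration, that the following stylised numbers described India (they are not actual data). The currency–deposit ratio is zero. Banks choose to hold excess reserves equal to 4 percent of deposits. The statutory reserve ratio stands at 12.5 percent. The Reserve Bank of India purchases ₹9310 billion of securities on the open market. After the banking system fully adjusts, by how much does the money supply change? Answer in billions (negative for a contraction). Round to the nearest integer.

₹56424 billion

The money multiplier is m = 1 / (rr + e) = 1 / (0.125 + 0.04) ≈ 6.06061.
The purchase adds 9310 billion of base, so ΔM = m × ΔMB = 6.06061 × (+9310) = 56424.2791 billion.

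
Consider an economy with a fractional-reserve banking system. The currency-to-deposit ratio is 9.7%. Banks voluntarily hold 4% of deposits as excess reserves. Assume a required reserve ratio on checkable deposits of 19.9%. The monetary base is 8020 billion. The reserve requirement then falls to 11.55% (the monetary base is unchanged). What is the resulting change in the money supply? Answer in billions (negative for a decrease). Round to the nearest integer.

8659 billion

Initially m₁ = (1 + 0.097) / (0.199 + 0.04 + 0.097) ≈ 3.26488, so M₁ = 3.26488 × 8020 = 26184.3376 billion.
After the change m₂ = (1 + 0.097) / (0.1155 + 0.04 + 0.097) ≈ 4.34455, so M₂ = 4.34455 × 8020 = 34843.291 billion.
ΔM = M₂ − M₁ = 34843.291 − 26184.3376 = 8658.9534 billion.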